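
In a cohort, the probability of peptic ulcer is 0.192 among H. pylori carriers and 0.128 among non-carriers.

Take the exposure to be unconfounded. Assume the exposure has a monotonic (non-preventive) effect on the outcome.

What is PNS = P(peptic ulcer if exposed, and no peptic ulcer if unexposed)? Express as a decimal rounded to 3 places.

Let p₁ = 0.192, p₀ = 0.128.
Under exogeneity and monotonicity, PNS = p₁ − p₀.
PNS = 0.192 − 0.128 = 0.064

PNS ≈ 0.064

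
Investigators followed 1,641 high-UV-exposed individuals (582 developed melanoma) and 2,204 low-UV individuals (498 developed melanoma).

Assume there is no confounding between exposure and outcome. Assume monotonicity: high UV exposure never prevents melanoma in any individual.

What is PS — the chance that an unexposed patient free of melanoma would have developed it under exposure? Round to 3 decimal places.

p₁ = P(outcome | exposed) = 582/1641 = 0.35466
p₀ = P(outcome | unexposed) = 498/2204 = 0.22595
Under exogeneity and monotonicity, PS = (p₁ − p₀) / (1 − p₀).
PS = (0.35466 − 0.22595) / (1 − 0.22595) = 0.12871 / 0.77405 ≈ 0.1663

PS ≈ 0.166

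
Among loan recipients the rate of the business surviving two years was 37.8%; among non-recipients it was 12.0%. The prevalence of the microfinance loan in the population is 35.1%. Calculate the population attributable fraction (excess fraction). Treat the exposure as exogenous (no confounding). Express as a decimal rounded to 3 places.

p₁ = 0.378, p₀ = 0.12.
Overall risk P(Y=1) = π·p₁ + (1−π)·p₀ = 0.351×0.378 + 0.649×0.12 = 0.21056.
Under exogeneity, PAF = [P(Y=1) − p₀] / P(Y=1).
PAF = (0.21056 − 0.12) / 0.21056 ≈ 0.4301

PAF ≈ 0.430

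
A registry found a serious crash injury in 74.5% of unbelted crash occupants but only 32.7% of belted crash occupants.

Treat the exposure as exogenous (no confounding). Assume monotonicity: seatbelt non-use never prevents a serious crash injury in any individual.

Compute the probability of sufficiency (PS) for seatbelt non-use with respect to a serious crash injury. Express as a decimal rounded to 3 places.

PS ≈ 0.621

p₁ = 0.745, p₀ = 0.327.
Under exogeneity and monotonicity, PS = (p₁ − p₀) / (1 − p₀).
PS = (0.745 − 0.327) / (1 − 0.327) = 0.418 / 0.673 ≈ 0.6211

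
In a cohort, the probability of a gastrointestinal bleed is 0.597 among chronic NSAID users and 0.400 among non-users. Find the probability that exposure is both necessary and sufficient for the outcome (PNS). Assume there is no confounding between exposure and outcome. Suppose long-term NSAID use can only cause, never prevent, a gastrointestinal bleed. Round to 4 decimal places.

PNS ≈ 0.1970

Let p₁ = 0.597, p₀ = 0.4.
Under exogeneity and monotonicity, PNS = p₁ − p₀.
PNS = 0.597 − 0.4 = 0.197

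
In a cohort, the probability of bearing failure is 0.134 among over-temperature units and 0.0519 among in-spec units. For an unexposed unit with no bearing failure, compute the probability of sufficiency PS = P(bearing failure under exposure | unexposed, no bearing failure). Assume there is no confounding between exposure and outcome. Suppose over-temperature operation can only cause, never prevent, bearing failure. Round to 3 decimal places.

PS ≈ 0.087

Let p₁ = 0.134, p₀ = 0.0519.
Under exogeneity and monotonicity, PS = (p₁ − p₀) / (1 − p₀).
PS = (0.134 − 0.0519) / (1 − 0.0519) = 0.0821 / 0.9481 ≈ 0.0866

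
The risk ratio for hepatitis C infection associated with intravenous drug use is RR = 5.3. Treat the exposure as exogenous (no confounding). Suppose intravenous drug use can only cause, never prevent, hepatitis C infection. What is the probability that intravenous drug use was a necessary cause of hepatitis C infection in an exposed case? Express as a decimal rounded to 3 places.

PN ≈ 0.811

Under exogeneity and monotonicity, PN = (RR − 1) / RR = 1 − 1/RR.
PN = (5.3 − 1) / 5.3 = 4.3 / 5.3 ≈ 0.8113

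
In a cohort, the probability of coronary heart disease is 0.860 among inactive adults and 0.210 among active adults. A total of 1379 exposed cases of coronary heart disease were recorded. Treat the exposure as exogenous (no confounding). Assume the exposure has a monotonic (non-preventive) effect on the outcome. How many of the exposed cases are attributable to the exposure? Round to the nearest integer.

Let p₁ = 0.86, p₀ = 0.21.
PN = (p₁ − p₀)/p₁ = (0.86 − 0.21) / 0.86 ≈ 0.75581.
Attributable cases ≈ PN × (exposed cases) = 0.75581 × 1379 ≈ 1042.27.

about 1042 cases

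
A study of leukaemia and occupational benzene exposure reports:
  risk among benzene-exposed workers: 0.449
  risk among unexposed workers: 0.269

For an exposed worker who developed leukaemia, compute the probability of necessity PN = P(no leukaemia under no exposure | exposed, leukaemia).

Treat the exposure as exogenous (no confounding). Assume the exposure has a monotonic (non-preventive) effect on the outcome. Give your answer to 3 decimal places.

PN ≈ 0.401

Let p₁ = 0.449, p₀ = 0.269.
Under exogeneity and monotonicity, PN = (p₁ − p₀) / p₁.
PN = (0.449 − 0.269) / 0.449 = 0.18 / 0.449 ≈ 0.4009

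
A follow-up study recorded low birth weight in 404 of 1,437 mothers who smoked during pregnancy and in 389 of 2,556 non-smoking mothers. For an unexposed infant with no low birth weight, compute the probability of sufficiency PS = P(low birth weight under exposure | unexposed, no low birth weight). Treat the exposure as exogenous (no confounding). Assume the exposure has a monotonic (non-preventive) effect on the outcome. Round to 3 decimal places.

p₁ = P(outcome | exposed) = 404/1437 = 0.28114
p₀ = P(outcome | unexposed) = 389/2556 = 0.15219
Under exogeneity and monotonicity, PS = (p₁ − p₀) / (1 − p₀).
PS = (0.28114 − 0.15219) / (1 − 0.15219) = 0.12895 / 0.84781 ≈ 0.1521

PS ≈ 0.152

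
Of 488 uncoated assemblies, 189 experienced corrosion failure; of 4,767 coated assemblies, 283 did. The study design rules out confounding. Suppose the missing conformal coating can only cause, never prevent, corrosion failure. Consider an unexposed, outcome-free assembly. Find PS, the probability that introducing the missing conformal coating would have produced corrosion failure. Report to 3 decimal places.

p₁ = P(outcome | exposed) = 189/488 = 0.3873
p₀ = P(outcome | unexposed) = 283/4767 = 0.059366
Under exogeneity and monotonicity, PS = (p₁ − p₀) / (1 − p₀).
PS = (0.3873 − 0.059366) / (1 − 0.059366) = 0.32793 / 0.94063 ≈ 0.3486

PS ≈ 0.349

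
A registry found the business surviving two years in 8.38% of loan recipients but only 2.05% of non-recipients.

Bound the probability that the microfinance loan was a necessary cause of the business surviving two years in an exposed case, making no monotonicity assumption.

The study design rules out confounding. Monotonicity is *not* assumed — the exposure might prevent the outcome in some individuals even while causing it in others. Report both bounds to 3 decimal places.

p₁ = 0.0838, p₀ = 0.0205.
Under exogeneity alone the bounds on PN are max{0,(p₁−p₀)/p₁} ≤ PN ≤ min{1,(1−p₀)/p₁}.
  lower = (p₁ − p₀)/p₁ = 0.0633 / 0.0838 ≈ 0.7554
  upper = min{1, (1 − p₀)/p₁} = 0.9795 / 0.0838 ≈ 11.6885 → capped at 1

0.755 ≤ PN ≤ 1.000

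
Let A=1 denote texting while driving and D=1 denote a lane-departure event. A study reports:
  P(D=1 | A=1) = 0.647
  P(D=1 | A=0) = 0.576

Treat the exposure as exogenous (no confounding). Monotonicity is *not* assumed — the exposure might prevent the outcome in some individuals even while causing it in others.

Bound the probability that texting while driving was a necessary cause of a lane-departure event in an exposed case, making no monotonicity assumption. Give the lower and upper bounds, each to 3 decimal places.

0.110 ≤ PN ≤ 0.655

Let p₁ = 0.647, p₀ = 0.576.
Under exogeneity alone the bounds on PN are max{0,(p₁−p₀)/p₁} ≤ PN ≤ min{1,(1−p₀)/p₁}.
  lower = (p₁ − p₀)/p₁ = 0.071 / 0.647 ≈ 0.1097
  upper = min{1, (1 − p₀)/p₁} = 0.424 / 0.647 ≈ 0.6553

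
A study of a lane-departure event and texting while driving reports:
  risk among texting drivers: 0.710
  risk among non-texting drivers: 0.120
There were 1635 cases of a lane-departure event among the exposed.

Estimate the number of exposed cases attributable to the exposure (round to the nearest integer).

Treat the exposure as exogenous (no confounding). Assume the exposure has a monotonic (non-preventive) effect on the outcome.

Let p₁ = 0.71, p₀ = 0.12.
PN = (p₁ − p₀)/p₁ = (0.71 − 0.12) / 0.71 ≈ 0.83099.
Attributable cases ≈ PN × (exposed cases) = 0.83099 × 1635 ≈ 1358.66.

about 1359 cases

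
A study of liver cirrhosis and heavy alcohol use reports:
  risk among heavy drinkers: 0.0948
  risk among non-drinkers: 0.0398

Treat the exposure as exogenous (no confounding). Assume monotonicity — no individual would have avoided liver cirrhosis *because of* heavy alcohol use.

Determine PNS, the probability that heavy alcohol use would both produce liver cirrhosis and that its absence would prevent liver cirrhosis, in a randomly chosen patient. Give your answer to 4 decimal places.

PNS ≈ 0.0550

Let p₁ = 0.0948, p₀ = 0.0398.
Under exogeneity and monotonicity, PNS = p₁ − p₀.
PNS = 0.0948 − 0.0398 = 0.055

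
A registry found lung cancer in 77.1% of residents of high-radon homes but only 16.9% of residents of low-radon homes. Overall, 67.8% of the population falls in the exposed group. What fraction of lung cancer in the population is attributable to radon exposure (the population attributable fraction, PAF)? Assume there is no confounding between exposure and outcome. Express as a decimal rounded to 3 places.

p₁ = 0.771, p₀ = 0.169.
Overall risk P(Y=1) = π·p₁ + (1−π)·p₀ = 0.678×0.771 + 0.322×0.169 = 0.57716.
Under exogeneity, PAF = [P(Y=1) − p₀] / P(Y=1).
PAF = (0.57716 − 0.169) / 0.57716 ≈ 0.7072

PAF ≈ 0.707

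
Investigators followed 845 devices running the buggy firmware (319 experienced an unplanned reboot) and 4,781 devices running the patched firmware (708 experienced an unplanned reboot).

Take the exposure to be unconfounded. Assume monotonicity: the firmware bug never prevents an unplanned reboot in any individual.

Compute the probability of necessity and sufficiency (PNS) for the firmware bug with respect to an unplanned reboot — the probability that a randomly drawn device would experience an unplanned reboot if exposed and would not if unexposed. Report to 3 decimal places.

PNS ≈ 0.229

p₁ = P(outcome | exposed) = 319/845 = 0.37751
p₀ = P(outcome | unexposed) = 708/4781 = 0.14809
Under exogeneity and monotonicity, PNS = p₁ − p₀.
PNS = 0.37751 − 0.14809 = 0.22943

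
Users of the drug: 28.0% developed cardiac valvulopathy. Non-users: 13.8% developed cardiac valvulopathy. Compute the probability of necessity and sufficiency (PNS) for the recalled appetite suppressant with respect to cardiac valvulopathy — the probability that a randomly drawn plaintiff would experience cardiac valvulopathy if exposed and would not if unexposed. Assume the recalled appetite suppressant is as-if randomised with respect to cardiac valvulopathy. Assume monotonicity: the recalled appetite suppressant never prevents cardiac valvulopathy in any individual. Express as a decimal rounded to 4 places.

p₁ = 0.28, p₀ = 0.138.
Under exogeneity and monotonicity, PNS = p₁ − p₀.
PNS = 0.28 − 0.138 = 0.142

PNS ≈ 0.1420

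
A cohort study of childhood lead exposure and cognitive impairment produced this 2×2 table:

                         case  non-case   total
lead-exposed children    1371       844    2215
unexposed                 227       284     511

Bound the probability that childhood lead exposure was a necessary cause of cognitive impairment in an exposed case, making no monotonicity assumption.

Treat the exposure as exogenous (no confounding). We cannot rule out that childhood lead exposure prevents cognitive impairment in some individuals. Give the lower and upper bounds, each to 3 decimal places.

p₁ = P(outcome | exposed) = 1371/2215 = 0.61896
p₀ = P(outcome | unexposed) = 227/511 = 0.44423
Under exogeneity alone the bounds on PN are max{0,(p₁−p₀)/p₁} ≤ PN ≤ min{1,(1−p₀)/p₁}.
  lower = (p₁ − p₀)/p₁ = 0.17473 / 0.61896 ≈ 0.2823
  upper = min{1, (1 − p₀)/p₁} = 0.55577 / 0.61896 ≈ 0.8979

0.282 ≤ PN ≤ 0.898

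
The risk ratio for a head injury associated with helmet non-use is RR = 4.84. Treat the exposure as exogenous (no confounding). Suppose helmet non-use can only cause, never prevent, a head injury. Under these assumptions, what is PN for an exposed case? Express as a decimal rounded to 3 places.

PN ≈ 0.793

Under exogeneity and monotonicity, PN = (RR − 1) / RR = 1 − 1/RR.
PN = (4.84 − 1) / 4.84 = 3.84 / 4.84 ≈ 0.7934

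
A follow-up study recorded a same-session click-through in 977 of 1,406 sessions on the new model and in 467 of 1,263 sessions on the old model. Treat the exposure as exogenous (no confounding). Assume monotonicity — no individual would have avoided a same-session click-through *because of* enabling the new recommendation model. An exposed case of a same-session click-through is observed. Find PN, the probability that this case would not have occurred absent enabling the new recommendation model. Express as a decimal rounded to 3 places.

PN ≈ 0.468

p₁ = P(outcome | exposed) = 977/1406 = 0.69488
p₀ = P(outcome | unexposed) = 467/1263 = 0.36975
Under exogeneity and monotonicity, PN = (p₁ − p₀) / p₁.
PN = (0.69488 − 0.36975) / 0.69488 = 0.32512 / 0.69488 ≈ 0.4679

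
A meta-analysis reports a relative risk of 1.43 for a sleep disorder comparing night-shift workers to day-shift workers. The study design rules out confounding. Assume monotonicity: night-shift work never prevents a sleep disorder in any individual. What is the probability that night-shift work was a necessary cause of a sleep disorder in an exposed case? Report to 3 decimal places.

Under exogeneity and monotonicity, PN = (RR − 1) / RR = 1 − 1/RR.
PN = (1.43 − 1) / 1.43 = 0.43 / 1.43 ≈ 0.3007

PN ≈ 0.301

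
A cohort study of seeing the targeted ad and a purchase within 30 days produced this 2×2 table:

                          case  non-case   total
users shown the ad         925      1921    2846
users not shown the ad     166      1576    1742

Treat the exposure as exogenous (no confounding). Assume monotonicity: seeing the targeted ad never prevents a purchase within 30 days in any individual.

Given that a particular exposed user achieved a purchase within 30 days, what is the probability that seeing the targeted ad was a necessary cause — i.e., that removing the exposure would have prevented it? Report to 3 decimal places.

p₁ = P(outcome | exposed) = 925/2846 = 0.32502
p₀ = P(outcome | unexposed) = 166/1742 = 0.095293
Under exogeneity and monotonicity, PN = (p₁ − p₀)/p₁.
PN = (0.32502 − 0.095293) / 0.32502 ≈ 0.7068

PN ≈ 0.707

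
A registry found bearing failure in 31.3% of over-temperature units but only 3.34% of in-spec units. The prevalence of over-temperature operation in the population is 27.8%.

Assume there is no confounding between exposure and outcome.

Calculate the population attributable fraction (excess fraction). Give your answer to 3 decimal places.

p₁ = 0.313, p₀ = 0.0334.
Overall risk P(Y=1) = π·p₁ + (1−π)·p₀ = 0.278×0.313 + 0.722×0.0334 = 0.11113.
Under exogeneity, PAF = [P(Y=1) − p₀] / P(Y=1).
PAF = (0.11113 − 0.0334) / 0.11113 ≈ 0.6994

PAF ≈ 0.699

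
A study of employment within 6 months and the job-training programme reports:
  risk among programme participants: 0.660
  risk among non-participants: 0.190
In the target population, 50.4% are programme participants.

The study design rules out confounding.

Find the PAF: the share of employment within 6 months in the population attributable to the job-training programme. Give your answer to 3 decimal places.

PAF ≈ 0.555

Let p₁ = 0.66, p₀ = 0.19.
Overall risk P(Y=1) = π·p₁ + (1−π)·p₀ = 0.504×0.66 + 0.496×0.19 = 0.42688.
Under exogeneity, PAF = [P(Y=1) − p₀] / P(Y=1).
PAF = (0.42688 − 0.19) / 0.42688 ≈ 0.5549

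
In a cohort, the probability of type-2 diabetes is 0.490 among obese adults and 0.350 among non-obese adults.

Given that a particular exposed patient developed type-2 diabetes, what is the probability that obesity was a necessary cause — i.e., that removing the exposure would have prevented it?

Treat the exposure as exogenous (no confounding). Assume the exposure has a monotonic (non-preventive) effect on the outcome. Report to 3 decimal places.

Let p₁ = 0.49, p₀ = 0.35.
Under exogeneity and monotonicity, PN = (p₁ − p₀) / p₁.
PN = (0.49 − 0.35) / 0.49 = 0.14 / 0.49 ≈ 0.2857

PN ≈ 0.286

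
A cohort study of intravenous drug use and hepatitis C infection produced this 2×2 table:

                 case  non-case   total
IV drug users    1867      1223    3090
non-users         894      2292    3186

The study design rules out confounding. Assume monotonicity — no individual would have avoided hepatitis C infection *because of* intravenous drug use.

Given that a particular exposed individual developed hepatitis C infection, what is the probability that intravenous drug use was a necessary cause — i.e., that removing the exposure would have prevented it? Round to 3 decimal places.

p₁ = P(outcome | exposed) = 1867/3090 = 0.60421
p₀ = P(outcome | unexposed) = 894/3186 = 0.2806
Under exogeneity and monotonicity, PN = (p₁ − p₀)/p₁.
PN = (0.60421 − 0.2806) / 0.60421 ≈ 0.5356

PN ≈ 0.536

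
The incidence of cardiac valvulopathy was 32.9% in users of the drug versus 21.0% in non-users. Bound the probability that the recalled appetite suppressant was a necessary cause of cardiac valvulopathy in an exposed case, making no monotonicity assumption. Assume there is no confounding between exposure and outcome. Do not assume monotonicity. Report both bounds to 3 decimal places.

0.362 ≤ PN ≤ 1.000

p₁ = 0.329, p₀ = 0.21.
Under exogeneity alone the bounds on PN are max{0,(p₁−p₀)/p₁} ≤ PN ≤ min{1,(1−p₀)/p₁}.
  lower = (p₁ − p₀)/p₁ = 0.119 / 0.329 ≈ 0.3617
  upper = min{1, (1 − p₀)/p₁} = 0.79 / 0.329 ≈ 2.4012 → capped at 1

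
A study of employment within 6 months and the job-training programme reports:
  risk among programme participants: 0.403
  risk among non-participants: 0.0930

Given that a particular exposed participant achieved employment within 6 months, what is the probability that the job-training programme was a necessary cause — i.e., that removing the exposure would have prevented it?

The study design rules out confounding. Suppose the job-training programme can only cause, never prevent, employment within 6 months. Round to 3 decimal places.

PN ≈ 0.769

Let p₁ = 0.403, p₀ = 0.093.
Under exogeneity and monotonicity, PN = (p₁ − p₀) / p₁.
PN = (0.403 − 0.093) / 0.403 = 0.31 / 0.403 ≈ 0.7692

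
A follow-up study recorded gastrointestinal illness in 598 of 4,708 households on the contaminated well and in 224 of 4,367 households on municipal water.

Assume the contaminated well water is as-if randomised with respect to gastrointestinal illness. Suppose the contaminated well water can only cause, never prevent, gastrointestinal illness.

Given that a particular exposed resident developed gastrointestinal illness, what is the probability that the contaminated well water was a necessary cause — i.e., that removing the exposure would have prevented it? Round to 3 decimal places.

PN ≈ 0.596

p₁ = P(outcome | exposed) = 598/4708 = 0.12702
p₀ = P(outcome | unexposed) = 224/4367 = 0.051294
Under exogeneity and monotonicity, PN = (p₁ − p₀) / p₁.
PN = (0.12702 − 0.051294) / 0.12702 = 0.075724 / 0.12702 ≈ 0.5962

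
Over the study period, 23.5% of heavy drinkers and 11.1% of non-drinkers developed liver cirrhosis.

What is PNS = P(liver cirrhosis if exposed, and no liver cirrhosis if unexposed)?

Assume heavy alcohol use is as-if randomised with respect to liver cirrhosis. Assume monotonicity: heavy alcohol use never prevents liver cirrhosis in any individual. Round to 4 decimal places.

PNS ≈ 0.1240

p₁ = 0.235, p₀ = 0.111.
Under exogeneity and monotonicity, PNS = p₁ − p₀.
PNS = 0.235 − 0.111 = 0.124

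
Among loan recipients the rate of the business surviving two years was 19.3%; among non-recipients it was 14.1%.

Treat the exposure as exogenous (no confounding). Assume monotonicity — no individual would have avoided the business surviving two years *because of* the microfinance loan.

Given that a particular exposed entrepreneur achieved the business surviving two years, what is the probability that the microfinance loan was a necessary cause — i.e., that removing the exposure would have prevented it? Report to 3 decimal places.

p₁ = 0.193, p₀ = 0.141.
Under exogeneity and monotonicity, PN = (p₁ − p₀) / p₁.
PN = (0.193 − 0.141) / 0.193 = 0.052 / 0.193 ≈ 0.2694

PN ≈ 0.269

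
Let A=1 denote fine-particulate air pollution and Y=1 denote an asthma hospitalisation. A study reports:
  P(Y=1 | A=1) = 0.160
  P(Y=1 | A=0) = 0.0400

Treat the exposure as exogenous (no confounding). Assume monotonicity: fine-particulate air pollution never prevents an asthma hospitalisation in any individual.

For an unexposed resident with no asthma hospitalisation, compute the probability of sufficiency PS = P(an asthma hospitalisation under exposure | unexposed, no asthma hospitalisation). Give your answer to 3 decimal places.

PS ≈ 0.125

Let p₁ = 0.16, p₀ = 0.04.
Under exogeneity and monotonicity, PS = (p₁ − p₀) / (1 − p₀).
PS = (0.16 − 0.04) / (1 − 0.04) = 0.12 / 0.96 ≈ 0.1250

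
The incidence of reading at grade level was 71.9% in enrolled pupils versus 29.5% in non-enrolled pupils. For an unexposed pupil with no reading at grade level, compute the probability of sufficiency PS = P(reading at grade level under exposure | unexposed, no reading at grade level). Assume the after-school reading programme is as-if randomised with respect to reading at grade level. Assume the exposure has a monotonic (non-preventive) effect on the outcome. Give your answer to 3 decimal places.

PS ≈ 0.601

p₁ = 0.719, p₀ = 0.295.
Under exogeneity and monotonicity, PS = (p₁ − p₀) / (1 − p₀).
PS = (0.719 − 0.295) / (1 − 0.295) = 0.424 / 0.705 ≈ 0.6014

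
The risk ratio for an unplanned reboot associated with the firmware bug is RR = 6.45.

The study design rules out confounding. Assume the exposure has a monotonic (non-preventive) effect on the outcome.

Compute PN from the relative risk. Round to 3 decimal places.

Under exogeneity and monotonicity, PN = (RR − 1) / RR = 1 − 1/RR.
PN = (6.45 − 1) / 6.45 = 5.45 / 6.45 ≈ 0.8450

PN ≈ 0.845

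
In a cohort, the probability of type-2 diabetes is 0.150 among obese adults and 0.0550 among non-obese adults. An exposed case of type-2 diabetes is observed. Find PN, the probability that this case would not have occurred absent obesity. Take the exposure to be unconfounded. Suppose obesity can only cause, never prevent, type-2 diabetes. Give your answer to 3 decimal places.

Let p₁ = 0.15, p₀ = 0.055.
Under exogeneity and monotonicity, PN = (p₁ − p₀) / p₁.
PN = (0.15 − 0.055) / 0.15 = 0.095 / 0.15 ≈ 0.6333

PN ≈ 0.633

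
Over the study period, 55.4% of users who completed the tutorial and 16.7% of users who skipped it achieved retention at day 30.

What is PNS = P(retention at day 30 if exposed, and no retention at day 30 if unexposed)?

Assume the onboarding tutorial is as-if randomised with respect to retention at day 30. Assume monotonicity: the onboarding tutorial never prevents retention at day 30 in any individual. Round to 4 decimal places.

p₁ = 0.554, p₀ = 0.167.
Under exogeneity and monotonicity, PNS = p₁ − p₀.
PNS = 0.554 − 0.167 = 0.387

PNS ≈ 0.3870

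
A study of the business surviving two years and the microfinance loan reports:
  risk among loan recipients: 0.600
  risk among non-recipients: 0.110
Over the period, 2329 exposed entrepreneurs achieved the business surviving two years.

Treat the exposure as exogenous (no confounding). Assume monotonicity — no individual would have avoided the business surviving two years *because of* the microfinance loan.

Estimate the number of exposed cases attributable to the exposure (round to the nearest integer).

about 1902 cases

Let p₁ = 0.6, p₀ = 0.11.
PN = (p₁ − p₀)/p₁ = (0.6 − 0.11) / 0.6 ≈ 0.81667.
Attributable cases ≈ PN × (exposed cases) = 0.81667 × 2329 ≈ 1902.02.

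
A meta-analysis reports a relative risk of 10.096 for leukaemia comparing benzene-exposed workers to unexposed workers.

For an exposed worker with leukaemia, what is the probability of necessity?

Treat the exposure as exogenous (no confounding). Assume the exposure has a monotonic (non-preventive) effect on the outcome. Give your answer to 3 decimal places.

PN ≈ 0.901

Under exogeneity and monotonicity, PN = (RR − 1) / RR = 1 − 1/RR.
PN = (10.096 − 1) / 10.096 = 9.096 / 10.096 ≈ 0.9010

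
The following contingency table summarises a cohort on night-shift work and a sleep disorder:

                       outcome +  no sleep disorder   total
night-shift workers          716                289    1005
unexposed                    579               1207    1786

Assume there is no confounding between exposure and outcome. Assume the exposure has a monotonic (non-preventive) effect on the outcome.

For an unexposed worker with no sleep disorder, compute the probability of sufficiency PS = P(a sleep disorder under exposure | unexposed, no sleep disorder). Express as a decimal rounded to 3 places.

p₁ = P(outcome | exposed) = 716/1005 = 0.71244
p₀ = P(outcome | unexposed) = 579/1786 = 0.32419
Under exogeneity and monotonicity, PS = (p₁ − p₀) / (1 − p₀).
PS = (0.71244 − 0.32419) / (1 − 0.32419) = 0.38825 / 0.67581 ≈ 0.5745

PS ≈ 0.574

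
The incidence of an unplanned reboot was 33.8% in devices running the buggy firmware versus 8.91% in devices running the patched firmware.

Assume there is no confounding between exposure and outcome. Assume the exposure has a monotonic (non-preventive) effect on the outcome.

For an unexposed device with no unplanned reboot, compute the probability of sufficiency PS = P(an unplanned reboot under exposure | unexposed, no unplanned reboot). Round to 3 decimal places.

PS ≈ 0.273

p₁ = 0.338, p₀ = 0.0891.
Under exogeneity and monotonicity, PS = (p₁ − p₀) / (1 − p₀).
PS = (0.338 − 0.0891) / (1 − 0.0891) = 0.2489 / 0.9109 ≈ 0.2732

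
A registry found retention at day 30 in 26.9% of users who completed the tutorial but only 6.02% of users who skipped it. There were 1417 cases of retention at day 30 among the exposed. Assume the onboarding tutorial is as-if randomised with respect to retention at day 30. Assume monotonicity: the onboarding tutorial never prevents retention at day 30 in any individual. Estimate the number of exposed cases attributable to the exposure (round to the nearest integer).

about 1100 cases

p₁ = 0.269, p₀ = 0.0602.
PN = (p₁ − p₀)/p₁ = (0.269 − 0.0602) / 0.269 ≈ 0.77621.
Attributable cases ≈ PN × (exposed cases) = 0.77621 × 1417 ≈ 1099.89.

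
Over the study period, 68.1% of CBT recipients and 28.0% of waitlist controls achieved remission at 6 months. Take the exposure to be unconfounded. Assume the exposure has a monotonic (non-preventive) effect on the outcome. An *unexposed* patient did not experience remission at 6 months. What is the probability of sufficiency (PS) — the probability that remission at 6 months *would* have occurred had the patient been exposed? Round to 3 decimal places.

p₁ = 0.681, p₀ = 0.28.
Under exogeneity and monotonicity, PS = (p₁ − p₀) / (1 − p₀).
PS = (0.681 − 0.28) / (1 − 0.28) = 0.401 / 0.72 ≈ 0.5569

PS ≈ 0.557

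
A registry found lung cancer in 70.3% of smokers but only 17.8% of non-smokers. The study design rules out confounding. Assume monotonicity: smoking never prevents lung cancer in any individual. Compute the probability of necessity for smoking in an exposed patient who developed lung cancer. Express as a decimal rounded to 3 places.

p₁ = 0.703, p₀ = 0.178.
Under exogeneity and monotonicity, PN = (p₁ − p₀) / p₁.
PN = (0.703 − 0.178) / 0.703 = 0.525 / 0.703 ≈ 0.7468

PN ≈ 0.747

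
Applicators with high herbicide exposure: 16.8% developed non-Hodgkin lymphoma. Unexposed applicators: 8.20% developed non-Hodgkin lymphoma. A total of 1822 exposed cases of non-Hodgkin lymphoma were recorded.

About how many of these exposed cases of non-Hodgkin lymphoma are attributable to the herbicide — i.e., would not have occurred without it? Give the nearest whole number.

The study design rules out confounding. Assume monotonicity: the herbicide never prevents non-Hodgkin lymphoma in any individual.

about 933 cases

p₁ = 0.168, p₀ = 0.082.
PN = (p₁ − p₀)/p₁ = (0.168 − 0.082) / 0.168 ≈ 0.51190.
Attributable cases ≈ PN × (exposed cases) = 0.51190 × 1822 ≈ 932.69.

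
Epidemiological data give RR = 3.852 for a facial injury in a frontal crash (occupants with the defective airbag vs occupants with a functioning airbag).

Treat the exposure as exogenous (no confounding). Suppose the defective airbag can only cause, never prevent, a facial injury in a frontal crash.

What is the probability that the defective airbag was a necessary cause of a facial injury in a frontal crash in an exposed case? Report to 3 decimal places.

Under exogeneity and monotonicity, PN = (RR − 1) / RR = 1 − 1/RR.
PN = (3.852 − 1) / 3.852 = 2.852 / 3.852 ≈ 0.7404

PN ≈ 0.740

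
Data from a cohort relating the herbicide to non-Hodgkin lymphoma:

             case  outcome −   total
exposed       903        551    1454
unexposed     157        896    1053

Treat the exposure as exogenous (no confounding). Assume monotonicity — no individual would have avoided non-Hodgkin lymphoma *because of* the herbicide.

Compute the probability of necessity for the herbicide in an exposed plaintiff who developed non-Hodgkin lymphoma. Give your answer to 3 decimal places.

p₁ = P(outcome | exposed) = 903/1454 = 0.62105
p₀ = P(outcome | unexposed) = 157/1053 = 0.1491
Under exogeneity and monotonicity, PN = (p₁ − p₀) / p₁.
PN = (0.62105 − 0.1491) / 0.62105 = 0.47195 / 0.62105 ≈ 0.7599

PN ≈ 0.760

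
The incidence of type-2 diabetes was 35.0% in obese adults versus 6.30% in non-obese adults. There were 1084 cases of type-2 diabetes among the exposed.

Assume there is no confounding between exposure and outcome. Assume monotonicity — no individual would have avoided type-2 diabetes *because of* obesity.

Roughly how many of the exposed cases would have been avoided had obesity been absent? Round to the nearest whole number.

about 889 cases

p₁ = 0.35, p₀ = 0.063.
PN = (p₁ − p₀)/p₁ = (0.35 − 0.063) / 0.35 ≈ 0.82000.
Attributable cases ≈ PN × (exposed cases) = 0.82000 × 1084 ≈ 888.88.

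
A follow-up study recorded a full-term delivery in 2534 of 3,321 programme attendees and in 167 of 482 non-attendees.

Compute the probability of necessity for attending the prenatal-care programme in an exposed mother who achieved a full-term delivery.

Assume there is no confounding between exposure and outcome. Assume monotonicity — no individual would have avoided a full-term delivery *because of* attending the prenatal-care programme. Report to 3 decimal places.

PN ≈ 0.546

p₁ = P(outcome | exposed) = 2534/3321 = 0.76302
p₀ = P(outcome | unexposed) = 167/482 = 0.34647
Under exogeneity and monotonicity, PN = (p₁ − p₀) / p₁.
PN = (0.76302 − 0.34647) / 0.76302 = 0.41655 / 0.76302 ≈ 0.5459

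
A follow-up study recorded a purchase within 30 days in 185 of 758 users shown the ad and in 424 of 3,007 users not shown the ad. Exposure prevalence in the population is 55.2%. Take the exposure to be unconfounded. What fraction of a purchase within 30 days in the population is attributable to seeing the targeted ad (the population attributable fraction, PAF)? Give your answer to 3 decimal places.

p₁ = P(outcome | exposed) = 185/758 = 0.24406
p₀ = P(outcome | unexposed) = 424/3007 = 0.141
Overall risk P(Y=1) = π·p₁ + (1−π)·p₀ = 0.552×0.24406 + 0.448×0.141 = 0.19789.
Under exogeneity, PAF = [P(Y=1) − p₀] / P(Y=1).
PAF = (0.19789 − 0.141) / 0.19789 ≈ 0.2875

PAF ≈ 0.287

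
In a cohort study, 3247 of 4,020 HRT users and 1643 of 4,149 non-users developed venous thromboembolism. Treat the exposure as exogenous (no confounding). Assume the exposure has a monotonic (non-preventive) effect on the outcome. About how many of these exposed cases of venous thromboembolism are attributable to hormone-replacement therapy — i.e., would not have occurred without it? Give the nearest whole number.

p₁ = P(outcome | exposed) = 3247/4020 = 0.80771
p₀ = P(outcome | unexposed) = 1643/4149 = 0.396
PN = (p₁ − p₀)/p₁ = (0.80771 − 0.396) / 0.80771 ≈ 0.50973.
Attributable cases ≈ PN × (exposed cases) = 0.50973 × 3247 ≈ 1655.08.

about 1655 cases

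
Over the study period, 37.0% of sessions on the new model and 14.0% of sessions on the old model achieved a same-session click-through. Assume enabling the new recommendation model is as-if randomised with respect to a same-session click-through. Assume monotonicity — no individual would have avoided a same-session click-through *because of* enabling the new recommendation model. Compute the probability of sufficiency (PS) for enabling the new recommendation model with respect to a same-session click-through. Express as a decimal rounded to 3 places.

p₁ = 0.37, p₀ = 0.14.
Under exogeneity and monotonicity, PS = (p₁ − p₀) / (1 − p₀).
PS = (0.37 − 0.14) / (1 − 0.14) = 0.23 / 0.86 ≈ 0.2674

PS ≈ 0.267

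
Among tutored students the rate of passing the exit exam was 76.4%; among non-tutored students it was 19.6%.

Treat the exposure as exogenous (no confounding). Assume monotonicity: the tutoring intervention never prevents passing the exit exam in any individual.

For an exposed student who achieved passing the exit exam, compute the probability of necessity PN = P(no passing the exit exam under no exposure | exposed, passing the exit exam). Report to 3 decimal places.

PN ≈ 0.743

p₁ = 0.764, p₀ = 0.196.
Under exogeneity and monotonicity, PN = (p₁ − p₀) / p₁.
PN = (0.764 − 0.196) / 0.764 = 0.568 / 0.764 ≈ 0.7435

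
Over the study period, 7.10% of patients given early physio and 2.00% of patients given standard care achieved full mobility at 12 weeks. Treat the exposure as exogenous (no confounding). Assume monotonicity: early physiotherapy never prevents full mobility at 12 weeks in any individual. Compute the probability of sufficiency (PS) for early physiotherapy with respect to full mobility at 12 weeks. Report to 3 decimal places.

PS ≈ 0.052

p₁ = 0.071, p₀ = 0.02.
Under exogeneity and monotonicity, PS = (p₁ − p₀) / (1 − p₀).
PS = (0.071 − 0.02) / (1 − 0.02) = 0.051 / 0.98 ≈ 0.0520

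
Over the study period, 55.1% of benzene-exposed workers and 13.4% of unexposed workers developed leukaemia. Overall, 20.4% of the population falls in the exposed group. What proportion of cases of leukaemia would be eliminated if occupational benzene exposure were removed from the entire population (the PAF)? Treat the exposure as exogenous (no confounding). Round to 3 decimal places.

PAF ≈ 0.388

p₁ = 0.551, p₀ = 0.134.
Overall risk P(Y=1) = π·p₁ + (1−π)·p₀ = 0.204×0.551 + 0.796×0.134 = 0.21907.
Under exogeneity, PAF = [P(Y=1) − p₀] / P(Y=1).
PAF = (0.21907 − 0.134) / 0.21907 ≈ 0.3883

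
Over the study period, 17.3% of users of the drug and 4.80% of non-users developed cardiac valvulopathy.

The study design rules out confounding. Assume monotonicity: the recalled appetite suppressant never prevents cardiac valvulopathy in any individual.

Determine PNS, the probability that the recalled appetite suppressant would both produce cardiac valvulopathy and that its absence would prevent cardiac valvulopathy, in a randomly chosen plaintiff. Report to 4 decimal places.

p₁ = 0.173, p₀ = 0.048.
Under exogeneity and monotonicity, PNS = p₁ − p₀.
PNS = 0.173 − 0.048 = 0.125

PNS ≈ 0.1250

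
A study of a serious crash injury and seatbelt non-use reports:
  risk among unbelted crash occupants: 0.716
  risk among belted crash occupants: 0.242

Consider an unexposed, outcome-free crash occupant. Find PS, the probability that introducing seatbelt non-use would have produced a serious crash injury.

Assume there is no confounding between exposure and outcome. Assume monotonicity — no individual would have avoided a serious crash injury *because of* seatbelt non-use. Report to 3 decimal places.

PS ≈ 0.625

Let p₁ = 0.716, p₀ = 0.242.
Under exogeneity and monotonicity, PS = (p₁ − p₀) / (1 − p₀).
PS = (0.716 − 0.242) / (1 − 0.242) = 0.474 / 0.758 ≈ 0.6253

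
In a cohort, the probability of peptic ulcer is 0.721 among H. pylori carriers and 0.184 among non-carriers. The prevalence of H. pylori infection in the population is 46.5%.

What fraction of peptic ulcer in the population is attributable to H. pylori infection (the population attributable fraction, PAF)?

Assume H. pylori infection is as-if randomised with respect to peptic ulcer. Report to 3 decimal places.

PAF ≈ 0.576

Let p₁ = 0.721, p₀ = 0.184.
Overall risk P(Y=1) = π·p₁ + (1−π)·p₀ = 0.465×0.721 + 0.535×0.184 = 0.4337.
Under exogeneity, PAF = [P(Y=1) − p₀] / P(Y=1).
PAF = (0.4337 − 0.184) / 0.4337 ≈ 0.5757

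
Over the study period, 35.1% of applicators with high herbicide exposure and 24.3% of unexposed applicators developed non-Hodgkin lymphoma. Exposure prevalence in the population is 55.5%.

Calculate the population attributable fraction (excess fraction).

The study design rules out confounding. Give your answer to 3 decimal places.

p₁ = 0.351, p₀ = 0.243.
Overall risk P(Y=1) = π·p₁ + (1−π)·p₀ = 0.555×0.351 + 0.445×0.243 = 0.30294.
Under exogeneity, PAF = [P(Y=1) − p₀] / P(Y=1).
PAF = (0.30294 − 0.243) / 0.30294 ≈ 0.1979

PAF ≈ 0.198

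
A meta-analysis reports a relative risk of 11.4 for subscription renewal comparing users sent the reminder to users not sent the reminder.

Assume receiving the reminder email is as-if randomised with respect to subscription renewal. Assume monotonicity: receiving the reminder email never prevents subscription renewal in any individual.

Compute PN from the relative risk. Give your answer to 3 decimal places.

Under exogeneity and monotonicity, PN = (RR − 1) / RR = 1 − 1/RR.
PN = (11.4 − 1) / 11.4 = 10.4 / 11.4 ≈ 0.9123

PN ≈ 0.912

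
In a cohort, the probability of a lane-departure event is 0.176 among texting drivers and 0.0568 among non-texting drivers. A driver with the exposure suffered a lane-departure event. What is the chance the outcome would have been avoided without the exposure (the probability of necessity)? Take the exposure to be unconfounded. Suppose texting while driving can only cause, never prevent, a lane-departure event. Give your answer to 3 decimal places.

Let p₁ = 0.176, p₀ = 0.0568.
Under exogeneity and monotonicity, PN = (p₁ − p₀) / p₁.
PN = (0.176 − 0.0568) / 0.176 = 0.1192 / 0.176 ≈ 0.6773

PN ≈ 0.677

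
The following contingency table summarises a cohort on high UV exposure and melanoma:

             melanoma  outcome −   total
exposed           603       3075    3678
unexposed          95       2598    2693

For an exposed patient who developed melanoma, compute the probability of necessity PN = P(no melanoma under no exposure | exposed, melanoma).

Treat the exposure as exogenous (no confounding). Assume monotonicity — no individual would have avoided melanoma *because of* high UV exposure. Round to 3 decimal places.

p₁ = P(outcome | exposed) = 603/3678 = 0.16395
p₀ = P(outcome | unexposed) = 95/2693 = 0.035277
Under exogeneity and monotonicity, PN = (p₁ − p₀)/p₁.
PN = (0.16395 − 0.035277) / 0.16395 ≈ 0.7848

PN ≈ 0.785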